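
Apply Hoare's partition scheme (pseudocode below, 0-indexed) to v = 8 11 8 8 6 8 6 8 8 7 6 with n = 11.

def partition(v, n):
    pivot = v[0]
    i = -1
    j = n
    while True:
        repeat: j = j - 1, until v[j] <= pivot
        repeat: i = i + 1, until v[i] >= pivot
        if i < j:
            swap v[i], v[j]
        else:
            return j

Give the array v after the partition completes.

pivot = v[0] = 8; i = -1, j = 11
j→10 (v[10]=6≤8), i→0 (v[0]=8≥8); i<j, swap → 6 11 8 8 6 8 6 8 8 7 8
j→9 (v[9]=7≤8), i→1 (v[1]=11≥8); i<j, swap → 6 7 8 8 6 8 6 8 8 11 8
j→8 (v[8]=8≤8), i→2 (v[2]=8≥8); i<j, swap → 6 7 8 8 6 8 6 8 8 11 8
j→7 (v[7]=8≤8), i→3 (v[3]=8≥8); i<j, swap → 6 7 8 8 6 8 6 8 8 11 8
j→6 (v[6]=6≤8), i→5 (v[5]=8≥8); i<j, swap → 6 7 8 8 6 6 8 8 8 11 8
j→5, i→6; i≥j, return j=5. v = 6 7 8 8 6 6 8 8 8 11 8

6 7 8 8 6 6 8 8 8 11 8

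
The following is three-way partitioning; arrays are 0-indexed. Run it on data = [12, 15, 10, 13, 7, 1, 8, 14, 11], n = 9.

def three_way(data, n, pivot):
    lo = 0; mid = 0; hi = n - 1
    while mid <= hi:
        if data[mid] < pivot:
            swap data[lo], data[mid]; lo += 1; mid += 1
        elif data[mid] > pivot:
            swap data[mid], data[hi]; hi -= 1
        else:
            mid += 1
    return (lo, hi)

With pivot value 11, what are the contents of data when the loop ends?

[8, 10, 1, 7, 11, 13, 14, 15, 12]

pivot = 11; lo=0, mid=0, hi=8
data[mid]=12>11: swap data[0],data[8]; hi=7 → [11, 15, 10, 13, 7, 1, 8, 14, 12]
data[mid]=11=11: mid=1
data[mid]=15>11: swap data[1],data[7]; hi=6 → [11, 14, 10, 13, 7, 1, 8, 15, 12]
data[mid]=14>11: swap data[1],data[6]; hi=5 → [11, 8, 10, 13, 7, 1, 14, 15, 12]
data[mid]=8<11: swap data[0],data[1]; lo=1,mid=2 → [8, 11, 10, 13, 7, 1, 14, 15, 12]
data[mid]=10<11: swap data[1],data[2]; lo=2,mid=3 → [8, 10, 11, 13, 7, 1, 14, 15, 12]
data[mid]=13>11: swap data[3],data[5]; hi=4 → [8, 10, 11, 1, 7, 13, 14, 15, 12]
data[mid]=1<11: swap data[2],data[3]; lo=3,mid=4 → [8, 10, 1, 11, 7, 13, 14, 15, 12]
data[mid]=7<11: swap data[3],data[4]; lo=4,mid=5 → [8, 10, 1, 7, 11, 13, 14, 15, 12]
end: lo=4, hi=4; data = [8, 10, 1, 7, 11, 13, 14, 15, 12]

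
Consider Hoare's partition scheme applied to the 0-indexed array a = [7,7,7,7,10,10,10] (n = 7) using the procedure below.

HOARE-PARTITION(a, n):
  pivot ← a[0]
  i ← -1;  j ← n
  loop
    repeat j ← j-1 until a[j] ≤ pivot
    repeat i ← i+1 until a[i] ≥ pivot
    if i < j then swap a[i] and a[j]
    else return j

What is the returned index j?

pivot=7
j stops at 3 (7), i stops at 0 (7); swap ⇒ [7,7,7,7,10,10,10]
j stops at 2 (7), i stops at 1 (7); swap ⇒ [7,7,7,7,10,10,10]
j stops at 1, i stops at 2; i≥j ⇒ return 1. a=[7,7,7,7,10,10,10]

1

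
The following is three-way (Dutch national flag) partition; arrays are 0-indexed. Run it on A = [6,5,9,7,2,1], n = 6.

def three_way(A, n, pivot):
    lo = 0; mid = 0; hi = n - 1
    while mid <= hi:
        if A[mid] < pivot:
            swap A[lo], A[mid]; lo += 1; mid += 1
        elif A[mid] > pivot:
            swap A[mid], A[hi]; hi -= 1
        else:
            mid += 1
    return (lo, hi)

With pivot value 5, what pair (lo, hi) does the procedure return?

(2, 2)

lo=0 mid=0 hi=5
6>5: swap(0,5), hi=4 ⇒ [1,5,9,7,2,6]
1<5: swap(0,0), lo=1 mid=1 ⇒ [1,5,9,7,2,6]
5=5: mid=2
9>5: swap(2,4), hi=3 ⇒ [1,5,2,7,9,6]
2<5: swap(1,2), lo=2 mid=3 ⇒ [1,2,5,7,9,6]
7>5: swap(3,3), hi=2 ⇒ [1,2,5,7,9,6]
done. lo=2 hi=2; A=[1,2,5,7,9,6]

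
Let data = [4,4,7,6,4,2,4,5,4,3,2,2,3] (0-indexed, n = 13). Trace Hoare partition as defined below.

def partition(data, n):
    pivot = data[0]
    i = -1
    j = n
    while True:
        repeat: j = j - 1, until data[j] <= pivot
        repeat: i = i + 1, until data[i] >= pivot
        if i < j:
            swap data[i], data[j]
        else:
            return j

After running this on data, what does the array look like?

[3,2,2,3,4,2,4,5,4,6,7,4,4]

pivot = data[0] = 4; i = -1, j = 13
j→12 (data[12]=3≤4), i→0 (data[0]=4≥4); i<j, swap → [3,4,7,6,4,2,4,5,4,3,2,2,4]
j→11 (data[11]=2≤4), i→1 (data[1]=4≥4); i<j, swap → [3,2,7,6,4,2,4,5,4,3,2,4,4]
j→10 (data[10]=2≤4), i→2 (data[2]=7≥4); i<j, swap → [3,2,2,6,4,2,4,5,4,3,7,4,4]
j→9 (data[9]=3≤4), i→3 (data[3]=6≥4); i<j, swap → [3,2,2,3,4,2,4,5,4,6,7,4,4]
j→8 (data[8]=4≤4), i→4 (data[4]=4≥4); i<j, swap → [3,2,2,3,4,2,4,5,4,6,7,4,4]
j→6, i→6; i≥j, return j=6. data = [3,2,2,3,4,2,4,5,4,6,7,4,4]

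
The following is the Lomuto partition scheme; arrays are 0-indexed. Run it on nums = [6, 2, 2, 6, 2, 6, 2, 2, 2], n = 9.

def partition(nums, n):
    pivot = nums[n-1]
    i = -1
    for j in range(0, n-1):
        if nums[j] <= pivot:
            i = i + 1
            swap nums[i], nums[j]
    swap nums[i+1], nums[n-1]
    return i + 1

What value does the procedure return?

pivot = nums[8] = 2; i = -1
j=0: nums[0]=6 > 2 → no swap
j=1: nums[1]=2 ≤ 2 → i=0, swap nums[0],nums[1] → [2, 6, 2, 6, 2, 6, 2, 2, 2]
j=2: nums[2]=2 ≤ 2 → i=1, swap nums[1],nums[2] → [2, 2, 6, 6, 2, 6, 2, 2, 2]
j=3: nums[3]=6 > 2 → no swap
j=4: nums[4]=2 ≤ 2 → i=2, swap nums[2],nums[4] → [2, 2, 2, 6, 6, 6, 2, 2, 2]
j=5: nums[5]=6 > 2 → no swap
j=6: nums[6]=2 ≤ 2 → i=3, swap nums[3],nums[6] → [2, 2, 2, 2, 6, 6, 6, 2, 2]
j=7: nums[7]=2 ≤ 2 → i=4, swap nums[4],nums[7] → [2, 2, 2, 2, 2, 6, 6, 6, 2]
final swap nums[5],nums[8] → [2, 2, 2, 2, 2, 2, 6, 6, 6]; return 5

5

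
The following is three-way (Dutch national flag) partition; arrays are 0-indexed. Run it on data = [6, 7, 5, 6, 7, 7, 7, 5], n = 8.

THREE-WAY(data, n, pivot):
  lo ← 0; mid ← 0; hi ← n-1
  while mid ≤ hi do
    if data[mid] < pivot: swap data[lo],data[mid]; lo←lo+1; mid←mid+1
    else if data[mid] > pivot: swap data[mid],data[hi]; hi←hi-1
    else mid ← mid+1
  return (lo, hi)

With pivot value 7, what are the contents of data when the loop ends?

[6, 5, 6, 5, 7, 7, 7, 7]

lo=0 mid=0 hi=7
6<7: swap(0,0), lo=1 mid=1 ⇒ [6, 7, 5, 6, 7, 7, 7, 5]
7=7: mid=2
5<7: swap(1,2), lo=2 mid=3 ⇒ [6, 5, 7, 6, 7, 7, 7, 5]
6<7: swap(2,3), lo=3 mid=4 ⇒ [6, 5, 6, 7, 7, 7, 7, 5]
7=7: mid=5
7=7: mid=6
7=7: mid=7
5<7: swap(3,7), lo=4 mid=8 ⇒ [6, 5, 6, 5, 7, 7, 7, 7]
done. lo=4 hi=7; data=[6, 5, 6, 5, 7, 7, 7, 7]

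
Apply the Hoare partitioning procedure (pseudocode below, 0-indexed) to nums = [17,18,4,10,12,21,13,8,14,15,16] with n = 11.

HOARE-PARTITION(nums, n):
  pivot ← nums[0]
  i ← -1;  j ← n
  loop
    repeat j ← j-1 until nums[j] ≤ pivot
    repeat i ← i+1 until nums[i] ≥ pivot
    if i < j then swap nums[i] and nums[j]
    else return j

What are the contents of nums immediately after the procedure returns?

pivot=17
j stops at 10 (16), i stops at 0 (17); swap ⇒ [16,18,4,10,12,21,13,8,14,15,17]
j stops at 9 (15), i stops at 1 (18); swap ⇒ [16,15,4,10,12,21,13,8,14,18,17]
j stops at 8 (14), i stops at 5 (21); swap ⇒ [16,15,4,10,12,14,13,8,21,18,17]
j stops at 7, i stops at 8; i≥j ⇒ return 7. nums=[16,15,4,10,12,14,13,8,21,18,17]

[16,15,4,10,12,14,13,8,21,18,17]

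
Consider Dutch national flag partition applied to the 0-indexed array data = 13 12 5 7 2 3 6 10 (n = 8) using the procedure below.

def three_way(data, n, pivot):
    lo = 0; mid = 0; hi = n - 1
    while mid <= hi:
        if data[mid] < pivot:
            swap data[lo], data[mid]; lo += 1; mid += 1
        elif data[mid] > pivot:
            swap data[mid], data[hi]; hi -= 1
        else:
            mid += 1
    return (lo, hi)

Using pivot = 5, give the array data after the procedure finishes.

3 2 5 7 12 6 10 13

pivot = 5; lo=0, mid=0, hi=7
data[mid]=13>5: swap data[0],data[7]; hi=6 → 10 12 5 7 2 3 6 13
data[mid]=10>5: swap data[0],data[6]; hi=5 → 6 12 5 7 2 3 10 13
data[mid]=6>5: swap data[0],data[5]; hi=4 → 3 12 5 7 2 6 10 13
data[mid]=3<5: swap data[0],data[0]; lo=1,mid=1 → 3 12 5 7 2 6 10 13
data[mid]=12>5: swap data[1],data[4]; hi=3 → 3 2 5 7 12 6 10 13
data[mid]=2<5: swap data[1],data[1]; lo=2,mid=2 → 3 2 5 7 12 6 10 13
data[mid]=5=5: mid=3
data[mid]=7>5: swap data[3],data[3]; hi=2 → 3 2 5 7 12 6 10 13
end: lo=2, hi=2; data = 3 2 5 7 12 6 10 13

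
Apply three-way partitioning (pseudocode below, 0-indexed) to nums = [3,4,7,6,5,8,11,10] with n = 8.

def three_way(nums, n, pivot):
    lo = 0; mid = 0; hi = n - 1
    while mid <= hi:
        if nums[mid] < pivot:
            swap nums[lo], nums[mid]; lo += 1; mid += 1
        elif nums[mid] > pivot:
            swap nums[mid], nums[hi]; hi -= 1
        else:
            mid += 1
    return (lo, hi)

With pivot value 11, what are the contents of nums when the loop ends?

lo=0 mid=0 hi=7
3<11: swap(0,0), lo=1 mid=1 ⇒ [3,4,7,6,5,8,11,10]
4<11: swap(1,1), lo=2 mid=2 ⇒ [3,4,7,6,5,8,11,10]
7<11: swap(2,2), lo=3 mid=3 ⇒ [3,4,7,6,5,8,11,10]
6<11: swap(3,3), lo=4 mid=4 ⇒ [3,4,7,6,5,8,11,10]
5<11: swap(4,4), lo=5 mid=5 ⇒ [3,4,7,6,5,8,11,10]
8<11: swap(5,5), lo=6 mid=6 ⇒ [3,4,7,6,5,8,11,10]
11=11: mid=7
10<11: swap(6,7), lo=7 mid=8 ⇒ [3,4,7,6,5,8,10,11]
done. lo=7 hi=7; nums=[3,4,7,6,5,8,10,11]

[3,4,7,6,5,8,10,11]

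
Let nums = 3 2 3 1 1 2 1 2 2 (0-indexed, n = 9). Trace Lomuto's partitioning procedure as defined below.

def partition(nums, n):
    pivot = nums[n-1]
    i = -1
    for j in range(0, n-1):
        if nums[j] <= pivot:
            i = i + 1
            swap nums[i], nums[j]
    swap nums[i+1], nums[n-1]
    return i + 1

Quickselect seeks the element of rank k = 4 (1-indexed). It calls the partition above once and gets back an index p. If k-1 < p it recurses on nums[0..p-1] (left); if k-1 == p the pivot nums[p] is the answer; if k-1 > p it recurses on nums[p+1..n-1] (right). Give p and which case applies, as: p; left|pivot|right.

pivot=2, i=-1
j=0: 3>2, skip
j=1: 2≤2, i=0, swap(0,1) ⇒ 2 3 3 1 1 2 1 2 2
j=2: 3>2, skip
j=3: 1≤2, i=1, swap(1,3) ⇒ 2 1 3 3 1 2 1 2 2
j=4: 1≤2, i=2, swap(2,4) ⇒ 2 1 1 3 3 2 1 2 2
j=5: 2≤2, i=3, swap(3,5) ⇒ 2 1 1 2 3 3 1 2 2
j=6: 1≤2, i=4, swap(4,6) ⇒ 2 1 1 2 1 3 3 2 2
j=7: 2≤2, i=5, swap(5,7) ⇒ 2 1 1 2 1 2 3 3 2
swap(6,8) ⇒ 2 1 1 2 1 2 2 3 3; return 6
p = 6; k-1 = 3 < 6 ⇒ left

6; left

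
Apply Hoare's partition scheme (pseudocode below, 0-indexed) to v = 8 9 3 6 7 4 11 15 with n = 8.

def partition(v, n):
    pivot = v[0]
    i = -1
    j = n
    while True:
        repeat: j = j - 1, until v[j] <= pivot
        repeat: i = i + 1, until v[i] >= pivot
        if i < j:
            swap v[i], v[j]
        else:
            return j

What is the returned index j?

3

pivot=8
j stops at 5 (4), i stops at 0 (8); swap ⇒ 4 9 3 6 7 8 11 15
j stops at 4 (7), i stops at 1 (9); swap ⇒ 4 7 3 6 9 8 11 15
j stops at 3, i stops at 4; i≥j ⇒ return 3. v=4 7 3 6 9 8 11 15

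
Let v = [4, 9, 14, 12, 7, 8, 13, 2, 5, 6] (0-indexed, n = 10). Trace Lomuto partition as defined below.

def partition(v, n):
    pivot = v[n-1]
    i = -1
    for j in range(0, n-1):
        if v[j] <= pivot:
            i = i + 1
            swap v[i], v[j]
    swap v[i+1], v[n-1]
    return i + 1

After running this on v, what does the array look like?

pivot = v[9] = 6; i = -1
j=0: v[0]=4 ≤ 6 → i=0, swap v[0],v[0] (no change) → [4, 9, 14, 12, 7, 8, 13, 2, 5, 6]
j=1: v[1]=9 > 6 → no swap
j=2: v[2]=14 > 6 → no swap
j=3: v[3]=12 > 6 → no swap
j=4: v[4]=7 > 6 → no swap
j=5: v[5]=8 > 6 → no swap
j=6: v[6]=13 > 6 → no swap
j=7: v[7]=2 ≤ 6 → i=1, swap v[1],v[7] → [4, 2, 14, 12, 7, 8, 13, 9, 5, 6]
j=8: v[8]=5 ≤ 6 → i=2, swap v[2],v[8] → [4, 2, 5, 12, 7, 8, 13, 9, 14, 6]
final swap v[3],v[9] → [4, 2, 5, 6, 7, 8, 13, 9, 14, 12]; return 3

[4, 2, 5, 6, 7, 8, 13, 9, 14, 12]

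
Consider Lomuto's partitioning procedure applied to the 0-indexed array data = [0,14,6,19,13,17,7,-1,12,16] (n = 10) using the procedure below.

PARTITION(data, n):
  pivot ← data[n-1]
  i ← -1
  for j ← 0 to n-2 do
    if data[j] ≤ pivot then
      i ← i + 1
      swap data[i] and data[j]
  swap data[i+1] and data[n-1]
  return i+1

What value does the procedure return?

7

pivot=16, i=-1
j=0: 0≤16, i=0, swap(0,0) ⇒ [0,14,6,19,13,17,7,-1,12,16]
j=1: 14≤16, i=1, swap(1,1) ⇒ [0,14,6,19,13,17,7,-1,12,16]
j=2: 6≤16, i=2, swap(2,2) ⇒ [0,14,6,19,13,17,7,-1,12,16]
j=3: 19>16, skip
j=4: 13≤16, i=3, swap(3,4) ⇒ [0,14,6,13,19,17,7,-1,12,16]
j=5: 17>16, skip
j=6: 7≤16, i=4, swap(4,6) ⇒ [0,14,6,13,7,17,19,-1,12,16]
j=7: -1≤16, i=5, swap(5,7) ⇒ [0,14,6,13,7,-1,19,17,12,16]
j=8: 12≤16, i=6, swap(6,8) ⇒ [0,14,6,13,7,-1,12,17,19,16]
swap(7,9) ⇒ [0,14,6,13,7,-1,12,16,19,17]; return 7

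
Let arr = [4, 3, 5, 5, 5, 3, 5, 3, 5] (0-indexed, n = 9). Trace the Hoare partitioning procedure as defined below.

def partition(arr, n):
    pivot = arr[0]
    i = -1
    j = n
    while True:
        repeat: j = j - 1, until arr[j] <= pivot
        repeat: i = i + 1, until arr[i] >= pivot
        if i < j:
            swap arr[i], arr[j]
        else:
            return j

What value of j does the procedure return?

pivot = arr[0] = 4; i = -1, j = 9
j→7 (arr[7]=3≤4), i→0 (arr[0]=4≥4); i<j, swap → [3, 3, 5, 5, 5, 3, 5, 4, 5]
j→5 (arr[5]=3≤4), i→2 (arr[2]=5≥4); i<j, swap → [3, 3, 3, 5, 5, 5, 5, 4, 5]
j→2, i→3; i≥j, return j=2. arr = [3, 3, 3, 5, 5, 5, 5, 4, 5]

2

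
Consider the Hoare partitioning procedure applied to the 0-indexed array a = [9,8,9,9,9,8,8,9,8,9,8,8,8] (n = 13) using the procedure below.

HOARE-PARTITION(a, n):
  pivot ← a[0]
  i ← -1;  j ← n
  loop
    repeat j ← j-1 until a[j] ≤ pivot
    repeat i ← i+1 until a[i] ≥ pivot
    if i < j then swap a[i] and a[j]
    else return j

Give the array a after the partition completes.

pivot = a[0] = 9; i = -1, j = 13
j→12 (a[12]=8≤9), i→0 (a[0]=9≥9); i<j, swap → [8,8,9,9,9,8,8,9,8,9,8,8,9]
j→11 (a[11]=8≤9), i→2 (a[2]=9≥9); i<j, swap → [8,8,8,9,9,8,8,9,8,9,8,9,9]
j→10 (a[10]=8≤9), i→3 (a[3]=9≥9); i<j, swap → [8,8,8,8,9,8,8,9,8,9,9,9,9]
j→9 (a[9]=9≤9), i→4 (a[4]=9≥9); i<j, swap → [8,8,8,8,9,8,8,9,8,9,9,9,9]
j→8 (a[8]=8≤9), i→7 (a[7]=9≥9); i<j, swap → [8,8,8,8,9,8,8,8,9,9,9,9,9]
j→7, i→8; i≥j, return j=7. a = [8,8,8,8,9,8,8,8,9,9,9,9,9]

[8,8,8,8,9,8,8,8,9,9,9,9,9]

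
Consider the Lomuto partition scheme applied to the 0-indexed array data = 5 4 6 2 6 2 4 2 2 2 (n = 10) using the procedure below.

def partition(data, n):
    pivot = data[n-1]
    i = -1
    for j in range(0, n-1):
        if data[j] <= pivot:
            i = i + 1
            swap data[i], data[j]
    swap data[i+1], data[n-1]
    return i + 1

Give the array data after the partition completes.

pivot = data[9] = 2; i = -1
j=0: data[0]=5 > 2 → no swap
j=1: data[1]=4 > 2 → no swap
j=2: data[2]=6 > 2 → no swap
j=3: data[3]=2 ≤ 2 → i=0, swap data[0],data[3] → 2 4 6 5 6 2 4 2 2 2
j=4: data[4]=6 > 2 → no swap
j=5: data[5]=2 ≤ 2 → i=1, swap data[1],data[5] → 2 2 6 5 6 4 4 2 2 2
j=6: data[6]=4 > 2 → no swap
j=7: data[7]=2 ≤ 2 → i=2, swap data[2],data[7] → 2 2 2 5 6 4 4 6 2 2
j=8: data[8]=2 ≤ 2 → i=3, swap data[3],data[8] → 2 2 2 2 6 4 4 6 5 2
final swap data[4],data[9] → 2 2 2 2 2 4 4 6 5 6; return 4

2 2 2 2 2 4 4 6 5 6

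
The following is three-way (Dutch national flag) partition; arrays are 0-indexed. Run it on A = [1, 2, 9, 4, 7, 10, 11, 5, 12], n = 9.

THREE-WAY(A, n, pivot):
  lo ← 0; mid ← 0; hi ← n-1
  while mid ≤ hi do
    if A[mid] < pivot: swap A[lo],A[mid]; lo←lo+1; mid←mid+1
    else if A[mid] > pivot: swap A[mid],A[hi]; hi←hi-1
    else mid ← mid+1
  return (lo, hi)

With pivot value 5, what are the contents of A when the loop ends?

lo=0 mid=0 hi=8
1<5: swap(0,0), lo=1 mid=1 ⇒ [1, 2, 9, 4, 7, 10, 11, 5, 12]
2<5: swap(1,1), lo=2 mid=2 ⇒ [1, 2, 9, 4, 7, 10, 11, 5, 12]
9>5: swap(2,8), hi=7 ⇒ [1, 2, 12, 4, 7, 10, 11, 5, 9]
12>5: swap(2,7), hi=6 ⇒ [1, 2, 5, 4, 7, 10, 11, 12, 9]
5=5: mid=3
4<5: swap(2,3), lo=3 mid=4 ⇒ [1, 2, 4, 5, 7, 10, 11, 12, 9]
7>5: swap(4,6), hi=5 ⇒ [1, 2, 4, 5, 11, 10, 7, 12, 9]
11>5: swap(4,5), hi=4 ⇒ [1, 2, 4, 5, 10, 11, 7, 12, 9]
10>5: swap(4,4), hi=3 ⇒ [1, 2, 4, 5, 10, 11, 7, 12, 9]
done. lo=3 hi=3; A=[1, 2, 4, 5, 10, 11, 7, 12, 9]

[1, 2, 4, 5, 10, 11, 7, 12, 9]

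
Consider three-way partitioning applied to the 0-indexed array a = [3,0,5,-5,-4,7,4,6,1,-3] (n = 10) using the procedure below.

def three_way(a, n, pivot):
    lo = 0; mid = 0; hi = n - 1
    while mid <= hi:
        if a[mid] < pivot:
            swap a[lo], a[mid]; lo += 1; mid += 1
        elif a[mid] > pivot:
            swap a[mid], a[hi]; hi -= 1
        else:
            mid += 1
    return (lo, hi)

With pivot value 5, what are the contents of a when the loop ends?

pivot = 5; lo=0, mid=0, hi=9
a[mid]=3<5: swap a[0],a[0]; lo=1,mid=1 → [3,0,5,-5,-4,7,4,6,1,-3]
a[mid]=0<5: swap a[1],a[1]; lo=2,mid=2 → [3,0,5,-5,-4,7,4,6,1,-3]
a[mid]=5=5: mid=3
a[mid]=-5<5: swap a[2],a[3]; lo=3,mid=4 → [3,0,-5,5,-4,7,4,6,1,-3]
a[mid]=-4<5: swap a[3],a[4]; lo=4,mid=5 → [3,0,-5,-4,5,7,4,6,1,-3]
a[mid]=7>5: swap a[5],a[9]; hi=8 → [3,0,-5,-4,5,-3,4,6,1,7]
a[mid]=-3<5: swap a[4],a[5]; lo=5,mid=6 → [3,0,-5,-4,-3,5,4,6,1,7]
a[mid]=4<5: swap a[5],a[6]; lo=6,mid=7 → [3,0,-5,-4,-3,4,5,6,1,7]
a[mid]=6>5: swap a[7],a[8]; hi=7 → [3,0,-5,-4,-3,4,5,1,6,7]
a[mid]=1<5: swap a[6],a[7]; lo=7,mid=8 → [3,0,-5,-4,-3,4,1,5,6,7]
end: lo=7, hi=7; a = [3,0,-5,-4,-3,4,1,5,6,7]

[3,0,-5,-4,-3,4,1,5,6,7]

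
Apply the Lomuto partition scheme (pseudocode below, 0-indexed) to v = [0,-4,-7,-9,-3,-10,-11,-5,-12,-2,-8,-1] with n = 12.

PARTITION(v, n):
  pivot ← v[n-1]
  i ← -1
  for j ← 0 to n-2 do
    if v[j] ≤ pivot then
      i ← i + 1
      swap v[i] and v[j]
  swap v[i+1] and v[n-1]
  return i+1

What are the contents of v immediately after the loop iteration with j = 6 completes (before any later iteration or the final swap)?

[-4,-7,-9,-3,-10,-11,0,-5,-12,-2,-8,-1]

pivot=-1, i=-1
j=0: 0>-1, skip
j=1: -4≤-1, i=0, swap(0,1) ⇒ [-4,0,-7,-9,-3,-10,-11,-5,-12,-2,-8,-1]
j=2: -7≤-1, i=1, swap(1,2) ⇒ [-4,-7,0,-9,-3,-10,-11,-5,-12,-2,-8,-1]
j=3: -9≤-1, i=2, swap(2,3) ⇒ [-4,-7,-9,0,-3,-10,-11,-5,-12,-2,-8,-1]
j=4: -3≤-1, i=3, swap(3,4) ⇒ [-4,-7,-9,-3,0,-10,-11,-5,-12,-2,-8,-1]
j=5: -10≤-1, i=4, swap(4,5) ⇒ [-4,-7,-9,-3,-10,0,-11,-5,-12,-2,-8,-1]
j=6: -11≤-1, i=5, swap(5,6) ⇒ [-4,-7,-9,-3,-10,-11,0,-5,-12,-2,-8,-1]
(after j=6) v = [-4,-7,-9,-3,-10,-11,0,-5,-12,-2,-8,-1]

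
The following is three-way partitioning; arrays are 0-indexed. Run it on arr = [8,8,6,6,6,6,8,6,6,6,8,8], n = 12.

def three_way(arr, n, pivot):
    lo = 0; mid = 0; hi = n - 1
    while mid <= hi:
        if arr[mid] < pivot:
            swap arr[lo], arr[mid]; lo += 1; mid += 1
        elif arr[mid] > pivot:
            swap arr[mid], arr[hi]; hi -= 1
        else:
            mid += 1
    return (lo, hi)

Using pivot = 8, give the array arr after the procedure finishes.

[6,6,6,6,6,6,6,8,8,8,8,8]

lo=0 mid=0 hi=11
8=8: mid=1
8=8: mid=2
6<8: swap(0,2), lo=1 mid=3 ⇒ [6,8,8,6,6,6,8,6,6,6,8,8]
6<8: swap(1,3), lo=2 mid=4 ⇒ [6,6,8,8,6,6,8,6,6,6,8,8]
6<8: swap(2,4), lo=3 mid=5 ⇒ [6,6,6,8,8,6,8,6,6,6,8,8]
6<8: swap(3,5), lo=4 mid=6 ⇒ [6,6,6,6,8,8,8,6,6,6,8,8]
8=8: mid=7
6<8: swap(4,7), lo=5 mid=8 ⇒ [6,6,6,6,6,8,8,8,6,6,8,8]
6<8: swap(5,8), lo=6 mid=9 ⇒ [6,6,6,6,6,6,8,8,8,6,8,8]
6<8: swap(6,9), lo=7 mid=10 ⇒ [6,6,6,6,6,6,6,8,8,8,8,8]
8=8: mid=11
8=8: mid=12
done. lo=7 hi=11; arr=[6,6,6,6,6,6,6,8,8,8,8,8]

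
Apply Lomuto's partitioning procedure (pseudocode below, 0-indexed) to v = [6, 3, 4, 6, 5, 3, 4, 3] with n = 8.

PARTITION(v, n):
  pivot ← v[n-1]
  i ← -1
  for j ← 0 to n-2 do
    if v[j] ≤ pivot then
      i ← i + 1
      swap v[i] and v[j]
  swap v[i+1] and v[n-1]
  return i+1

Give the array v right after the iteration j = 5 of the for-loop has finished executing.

pivot = v[7] = 3; i = -1
j=0: v[0]=6 > 3 → no swap
j=1: v[1]=3 ≤ 3 → i=0, swap v[0],v[1] → [3, 6, 4, 6, 5, 3, 4, 3]
j=2: v[2]=4 > 3 → no swap
j=3: v[3]=6 > 3 → no swap
j=4: v[4]=5 > 3 → no swap
j=5: v[5]=3 ≤ 3 → i=1, swap v[1],v[5] → [3, 3, 4, 6, 5, 6, 4, 3]
(after j=5) v = [3, 3, 4, 6, 5, 6, 4, 3]

[3, 3, 4, 6, 5, 6, 4, 3]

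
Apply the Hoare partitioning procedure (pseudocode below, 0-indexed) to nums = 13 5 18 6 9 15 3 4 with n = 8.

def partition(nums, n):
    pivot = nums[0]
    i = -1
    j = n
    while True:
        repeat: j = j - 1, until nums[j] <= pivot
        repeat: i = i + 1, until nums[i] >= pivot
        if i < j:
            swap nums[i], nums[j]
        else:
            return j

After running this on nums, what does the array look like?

4 5 3 6 9 15 18 13

pivot = nums[0] = 13; i = -1, j = 8
j→7 (nums[7]=4≤13), i→0 (nums[0]=13≥13); i<j, swap → 4 5 18 6 9 15 3 13
j→6 (nums[6]=3≤13), i→2 (nums[2]=18≥13); i<j, swap → 4 5 3 6 9 15 18 13
j→4, i→5; i≥j, return j=4. nums = 4 5 3 6 9 15 18 13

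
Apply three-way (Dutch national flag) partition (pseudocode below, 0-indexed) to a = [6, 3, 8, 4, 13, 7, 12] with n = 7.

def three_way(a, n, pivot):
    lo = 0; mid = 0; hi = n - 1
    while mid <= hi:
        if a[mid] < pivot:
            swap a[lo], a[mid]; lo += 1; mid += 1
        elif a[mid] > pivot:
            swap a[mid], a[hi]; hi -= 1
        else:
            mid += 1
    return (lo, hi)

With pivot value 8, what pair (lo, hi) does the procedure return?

pivot = 8; lo=0, mid=0, hi=6
a[mid]=6<8: swap a[0],a[0]; lo=1,mid=1 → [6, 3, 8, 4, 13, 7, 12]
a[mid]=3<8: swap a[1],a[1]; lo=2,mid=2 → [6, 3, 8, 4, 13, 7, 12]
a[mid]=8=8: mid=3
a[mid]=4<8: swap a[2],a[3]; lo=3,mid=4 → [6, 3, 4, 8, 13, 7, 12]
a[mid]=13>8: swap a[4],a[6]; hi=5 → [6, 3, 4, 8, 12, 7, 13]
a[mid]=12>8: swap a[4],a[5]; hi=4 → [6, 3, 4, 8, 7, 12, 13]
a[mid]=7<8: swap a[3],a[4]; lo=4,mid=5 → [6, 3, 4, 7, 8, 12, 13]
end: lo=4, hi=4; a = [6, 3, 4, 7, 8, 12, 13]

(4, 4)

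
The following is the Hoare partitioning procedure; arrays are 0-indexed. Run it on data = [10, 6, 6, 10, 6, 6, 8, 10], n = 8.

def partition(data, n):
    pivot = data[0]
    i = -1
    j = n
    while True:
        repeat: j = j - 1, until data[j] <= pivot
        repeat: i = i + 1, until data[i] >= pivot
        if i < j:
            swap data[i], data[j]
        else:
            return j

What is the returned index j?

pivot=10
j stops at 7 (10), i stops at 0 (10); swap ⇒ [10, 6, 6, 10, 6, 6, 8, 10]
j stops at 6 (8), i stops at 3 (10); swap ⇒ [10, 6, 6, 8, 6, 6, 10, 10]
j stops at 5, i stops at 6; i≥j ⇒ return 5. data=[10, 6, 6, 8, 6, 6, 10, 10]

5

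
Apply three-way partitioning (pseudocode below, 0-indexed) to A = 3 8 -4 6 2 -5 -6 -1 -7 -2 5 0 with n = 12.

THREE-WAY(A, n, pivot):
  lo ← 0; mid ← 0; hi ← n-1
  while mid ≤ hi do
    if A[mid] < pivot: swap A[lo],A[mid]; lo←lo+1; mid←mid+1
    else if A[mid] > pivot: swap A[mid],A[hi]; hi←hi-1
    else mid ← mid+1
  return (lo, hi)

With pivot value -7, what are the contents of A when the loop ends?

pivot = -7; lo=0, mid=0, hi=11
A[mid]=3>-7: swap A[0],A[11]; hi=10 → 0 8 -4 6 2 -5 -6 -1 -7 -2 5 3
A[mid]=0>-7: swap A[0],A[10]; hi=9 → 5 8 -4 6 2 -5 -6 -1 -7 -2 0 3
A[mid]=5>-7: swap A[0],A[9]; hi=8 → -2 8 -4 6 2 -5 -6 -1 -7 5 0 3
A[mid]=-2>-7: swap A[0],A[8]; hi=7 → -7 8 -4 6 2 -5 -6 -1 -2 5 0 3
A[mid]=-7=-7: mid=1
A[mid]=8>-7: swap A[1],A[7]; hi=6 → -7 -1 -4 6 2 -5 -6 8 -2 5 0 3
A[mid]=-1>-7: swap A[1],A[6]; hi=5 → -7 -6 -4 6 2 -5 -1 8 -2 5 0 3
A[mid]=-6>-7: swap A[1],A[5]; hi=4 → -7 -5 -4 6 2 -6 -1 8 -2 5 0 3
A[mid]=-5>-7: swap A[1],A[4]; hi=3 → -7 2 -4 6 -5 -6 -1 8 -2 5 0 3
A[mid]=2>-7: swap A[1],A[3]; hi=2 → -7 6 -4 2 -5 -6 -1 8 -2 5 0 3
A[mid]=6>-7: swap A[1],A[2]; hi=1 → -7 -4 6 2 -5 -6 -1 8 -2 5 0 3
A[mid]=-4>-7: swap A[1],A[1]; hi=0 → -7 -4 6 2 -5 -6 -1 8 -2 5 0 3
end: lo=0, hi=0; A = -7 -4 6 2 -5 -6 -1 8 -2 5 0 3

-7 -4 6 2 -5 -6 -1 8 -2 5 0 3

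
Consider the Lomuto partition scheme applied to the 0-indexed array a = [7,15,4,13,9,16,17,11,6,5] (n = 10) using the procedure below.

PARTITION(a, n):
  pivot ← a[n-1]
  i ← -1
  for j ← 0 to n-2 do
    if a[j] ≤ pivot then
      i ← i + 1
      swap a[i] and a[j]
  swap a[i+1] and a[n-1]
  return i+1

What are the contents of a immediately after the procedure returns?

pivot=5, i=-1
j=0: 7>5, skip
j=1: 15>5, skip
j=2: 4≤5, i=0, swap(0,2) ⇒ [4,15,7,13,9,16,17,11,6,5]
j=3: 13>5, skip
j=4: 9>5, skip
j=5: 16>5, skip
j=6: 17>5, skip
j=7: 11>5, skip
j=8: 6>5, skip
swap(1,9) ⇒ [4,5,7,13,9,16,17,11,6,15]; return 1

[4,5,7,13,9,16,17,11,6,15]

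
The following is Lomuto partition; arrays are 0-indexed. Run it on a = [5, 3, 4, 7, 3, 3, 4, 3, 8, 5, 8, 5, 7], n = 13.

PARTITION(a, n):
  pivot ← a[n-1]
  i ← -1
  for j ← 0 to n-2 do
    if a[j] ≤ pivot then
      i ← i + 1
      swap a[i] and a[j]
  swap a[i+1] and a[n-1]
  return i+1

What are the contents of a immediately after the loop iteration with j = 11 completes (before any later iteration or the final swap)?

pivot = a[12] = 7; i = -1
j=0: a[0]=5 ≤ 7 → i=0, swap a[0],a[0] (no change) → [5, 3, 4, 7, 3, 3, 4, 3, 8, 5, 8, 5, 7]
j=1: a[1]=3 ≤ 7 → i=1, swap a[1],a[1] (no change) → [5, 3, 4, 7, 3, 3, 4, 3, 8, 5, 8, 5, 7]
j=2: a[2]=4 ≤ 7 → i=2, swap a[2],a[2] (no change) → [5, 3, 4, 7, 3, 3, 4, 3, 8, 5, 8, 5, 7]
j=3: a[3]=7 ≤ 7 → i=3, swap a[3],a[3] (no change) → [5, 3, 4, 7, 3, 3, 4, 3, 8, 5, 8, 5, 7]
j=4: a[4]=3 ≤ 7 → i=4, swap a[4],a[4] (no change) → [5, 3, 4, 7, 3, 3, 4, 3, 8, 5, 8, 5, 7]
j=5: a[5]=3 ≤ 7 → i=5, swap a[5],a[5] (no change) → [5, 3, 4, 7, 3, 3, 4, 3, 8, 5, 8, 5, 7]
j=6: a[6]=4 ≤ 7 → i=6, swap a[6],a[6] (no change) → [5, 3, 4, 7, 3, 3, 4, 3, 8, 5, 8, 5, 7]
j=7: a[7]=3 ≤ 7 → i=7, swap a[7],a[7] (no change) → [5, 3, 4, 7, 3, 3, 4, 3, 8, 5, 8, 5, 7]
j=8: a[8]=8 > 7 → no swap
j=9: a[9]=5 ≤ 7 → i=8, swap a[8],a[9] → [5, 3, 4, 7, 3, 3, 4, 3, 5, 8, 8, 5, 7]
j=10: a[10]=8 > 7 → no swap
j=11: a[11]=5 ≤ 7 → i=9, swap a[9],a[11] → [5, 3, 4, 7, 3, 3, 4, 3, 5, 5, 8, 8, 7]
(after j=11) a = [5, 3, 4, 7, 3, 3, 4, 3, 5, 5, 8, 8, 7]

[5, 3, 4, 7, 3, 3, 4, 3, 5, 5, 8, 8, 7]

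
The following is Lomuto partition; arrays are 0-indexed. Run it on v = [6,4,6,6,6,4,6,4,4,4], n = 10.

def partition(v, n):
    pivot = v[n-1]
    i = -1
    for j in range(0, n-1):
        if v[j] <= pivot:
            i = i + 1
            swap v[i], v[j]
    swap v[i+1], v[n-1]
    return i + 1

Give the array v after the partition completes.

[4,4,4,4,4,6,6,6,6,6]

pivot = v[9] = 4; i = -1
j=0: v[0]=6 > 4 → no swap
j=1: v[1]=4 ≤ 4 → i=0, swap v[0],v[1] → [4,6,6,6,6,4,6,4,4,4]
j=2: v[2]=6 > 4 → no swap
j=3: v[3]=6 > 4 → no swap
j=4: v[4]=6 > 4 → no swap
j=5: v[5]=4 ≤ 4 → i=1, swap v[1],v[5] → [4,4,6,6,6,6,6,4,4,4]
j=6: v[6]=6 > 4 → no swap
j=7: v[7]=4 ≤ 4 → i=2, swap v[2],v[7] → [4,4,4,6,6,6,6,6,4,4]
j=8: v[8]=4 ≤ 4 → i=3, swap v[3],v[8] → [4,4,4,4,6,6,6,6,6,4]
final swap v[4],v[9] → [4,4,4,4,4,6,6,6,6,6]; return 4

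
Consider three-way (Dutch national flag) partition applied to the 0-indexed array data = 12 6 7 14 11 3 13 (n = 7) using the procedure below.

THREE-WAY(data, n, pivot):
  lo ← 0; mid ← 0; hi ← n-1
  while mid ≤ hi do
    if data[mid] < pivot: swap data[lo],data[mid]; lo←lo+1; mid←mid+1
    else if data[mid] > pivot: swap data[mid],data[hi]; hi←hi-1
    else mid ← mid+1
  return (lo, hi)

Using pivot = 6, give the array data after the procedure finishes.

lo=0 mid=0 hi=6
12>6: swap(0,6), hi=5 ⇒ 13 6 7 14 11 3 12
13>6: swap(0,5), hi=4 ⇒ 3 6 7 14 11 13 12
3<6: swap(0,0), lo=1 mid=1 ⇒ 3 6 7 14 11 13 12
6=6: mid=2
7>6: swap(2,4), hi=3 ⇒ 3 6 11 14 7 13 12
11>6: swap(2,3), hi=2 ⇒ 3 6 14 11 7 13 12
14>6: swap(2,2), hi=1 ⇒ 3 6 14 11 7 13 12
done. lo=1 hi=1; data=3 6 14 11 7 13 12

3 6 14 11 7 13 12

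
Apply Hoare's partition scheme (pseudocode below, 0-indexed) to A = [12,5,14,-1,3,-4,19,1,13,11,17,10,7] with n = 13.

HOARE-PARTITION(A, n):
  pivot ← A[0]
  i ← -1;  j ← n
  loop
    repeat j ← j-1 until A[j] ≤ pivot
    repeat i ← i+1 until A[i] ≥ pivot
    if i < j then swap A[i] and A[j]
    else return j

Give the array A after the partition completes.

[7,5,10,-1,3,-4,11,1,13,19,17,14,12]

pivot = A[0] = 12; i = -1, j = 13
j→12 (A[12]=7≤12), i→0 (A[0]=12≥12); i<j, swap → [7,5,14,-1,3,-4,19,1,13,11,17,10,12]
j→11 (A[11]=10≤12), i→2 (A[2]=14≥12); i<j, swap → [7,5,10,-1,3,-4,19,1,13,11,17,14,12]
j→9 (A[9]=11≤12), i→6 (A[6]=19≥12); i<j, swap → [7,5,10,-1,3,-4,11,1,13,19,17,14,12]
j→7, i→8; i≥j, return j=7. A = [7,5,10,-1,3,-4,11,1,13,19,17,14,12]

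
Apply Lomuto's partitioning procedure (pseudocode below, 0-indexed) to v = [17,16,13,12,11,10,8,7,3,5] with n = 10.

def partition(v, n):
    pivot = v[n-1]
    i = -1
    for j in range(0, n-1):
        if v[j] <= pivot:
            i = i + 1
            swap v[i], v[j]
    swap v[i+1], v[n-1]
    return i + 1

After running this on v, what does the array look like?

pivot = v[9] = 5; i = -1
j=0: v[0]=17 > 5 → no swap
j=1: v[1]=16 > 5 → no swap
j=2: v[2]=13 > 5 → no swap
j=3: v[3]=12 > 5 → no swap
j=4: v[4]=11 > 5 → no swap
j=5: v[5]=10 > 5 → no swap
j=6: v[6]=8 > 5 → no swap
j=7: v[7]=7 > 5 → no swap
j=8: v[8]=3 ≤ 5 → i=0, swap v[0],v[8] → [3,16,13,12,11,10,8,7,17,5]
final swap v[1],v[9] → [3,5,13,12,11,10,8,7,17,16]; return 1

[3,5,13,12,11,10,8,7,17,16]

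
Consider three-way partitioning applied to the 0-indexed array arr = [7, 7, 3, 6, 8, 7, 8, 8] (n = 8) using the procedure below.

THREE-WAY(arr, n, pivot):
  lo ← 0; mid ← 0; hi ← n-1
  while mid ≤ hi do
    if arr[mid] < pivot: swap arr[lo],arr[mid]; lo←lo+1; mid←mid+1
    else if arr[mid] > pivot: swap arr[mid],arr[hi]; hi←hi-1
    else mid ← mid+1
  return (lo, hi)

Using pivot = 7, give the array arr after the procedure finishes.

[3, 6, 7, 7, 7, 8, 8, 8]

lo=0 mid=0 hi=7
7=7: mid=1
7=7: mid=2
3<7: swap(0,2), lo=1 mid=3 ⇒ [3, 7, 7, 6, 8, 7, 8, 8]
6<7: swap(1,3), lo=2 mid=4 ⇒ [3, 6, 7, 7, 8, 7, 8, 8]
8>7: swap(4,7), hi=6 ⇒ [3, 6, 7, 7, 8, 7, 8, 8]
8>7: swap(4,6), hi=5 ⇒ [3, 6, 7, 7, 8, 7, 8, 8]
8>7: swap(4,5), hi=4 ⇒ [3, 6, 7, 7, 7, 8, 8, 8]
7=7: mid=5
done. lo=2 hi=4; arr=[3, 6, 7, 7, 7, 8, 8, 8]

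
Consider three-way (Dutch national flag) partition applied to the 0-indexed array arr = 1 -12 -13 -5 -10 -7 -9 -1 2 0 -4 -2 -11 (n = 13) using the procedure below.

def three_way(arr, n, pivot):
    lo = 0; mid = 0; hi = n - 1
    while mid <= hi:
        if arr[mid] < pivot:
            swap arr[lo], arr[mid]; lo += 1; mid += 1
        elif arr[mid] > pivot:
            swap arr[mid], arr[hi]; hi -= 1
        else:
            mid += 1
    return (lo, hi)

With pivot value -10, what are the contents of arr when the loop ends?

-11 -12 -13 -10 -7 -9 -1 2 0 -4 -2 -5 1

lo=0 mid=0 hi=12
1>-10: swap(0,12), hi=11 ⇒ -11 -12 -13 -5 -10 -7 -9 -1 2 0 -4 -2 1
-11<-10: swap(0,0), lo=1 mid=1 ⇒ -11 -12 -13 -5 -10 -7 -9 -1 2 0 -4 -2 1
-12<-10: swap(1,1), lo=2 mid=2 ⇒ -11 -12 -13 -5 -10 -7 -9 -1 2 0 -4 -2 1
-13<-10: swap(2,2), lo=3 mid=3 ⇒ -11 -12 -13 -5 -10 -7 -9 -1 2 0 -4 -2 1
-5>-10: swap(3,11), hi=10 ⇒ -11 -12 -13 -2 -10 -7 -9 -1 2 0 -4 -5 1
-2>-10: swap(3,10), hi=9 ⇒ -11 -12 -13 -4 -10 -7 -9 -1 2 0 -2 -5 1
-4>-10: swap(3,9), hi=8 ⇒ -11 -12 -13 0 -10 -7 -9 -1 2 -4 -2 -5 1
0>-10: swap(3,8), hi=7 ⇒ -11 -12 -13 2 -10 -7 -9 -1 0 -4 -2 -5 1
2>-10: swap(3,7), hi=6 ⇒ -11 -12 -13 -1 -10 -7 -9 2 0 -4 -2 -5 1
-1>-10: swap(3,6), hi=5 ⇒ -11 -12 -13 -9 -10 -7 -1 2 0 -4 -2 -5 1
-9>-10: swap(3,5), hi=4 ⇒ -11 -12 -13 -7 -10 -9 -1 2 0 -4 -2 -5 1
-7>-10: swap(3,4), hi=3 ⇒ -11 -12 -13 -10 -7 -9 -1 2 0 -4 -2 -5 1
-10=-10: mid=4
done. lo=3 hi=3; arr=-11 -12 -13 -10 -7 -9 -1 2 0 -4 -2 -5 1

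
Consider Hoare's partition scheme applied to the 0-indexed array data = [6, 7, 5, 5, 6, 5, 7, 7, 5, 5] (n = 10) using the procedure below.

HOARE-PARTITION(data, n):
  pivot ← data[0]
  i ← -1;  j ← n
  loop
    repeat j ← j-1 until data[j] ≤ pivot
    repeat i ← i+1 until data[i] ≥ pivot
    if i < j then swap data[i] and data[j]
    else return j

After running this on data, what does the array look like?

pivot=6
j stops at 9 (5), i stops at 0 (6); swap ⇒ [5, 7, 5, 5, 6, 5, 7, 7, 5, 6]
j stops at 8 (5), i stops at 1 (7); swap ⇒ [5, 5, 5, 5, 6, 5, 7, 7, 7, 6]
j stops at 5 (5), i stops at 4 (6); swap ⇒ [5, 5, 5, 5, 5, 6, 7, 7, 7, 6]
j stops at 4, i stops at 5; i≥j ⇒ return 4. data=[5, 5, 5, 5, 5, 6, 7, 7, 7, 6]

[5, 5, 5, 5, 5, 6, 7, 7, 7, 6]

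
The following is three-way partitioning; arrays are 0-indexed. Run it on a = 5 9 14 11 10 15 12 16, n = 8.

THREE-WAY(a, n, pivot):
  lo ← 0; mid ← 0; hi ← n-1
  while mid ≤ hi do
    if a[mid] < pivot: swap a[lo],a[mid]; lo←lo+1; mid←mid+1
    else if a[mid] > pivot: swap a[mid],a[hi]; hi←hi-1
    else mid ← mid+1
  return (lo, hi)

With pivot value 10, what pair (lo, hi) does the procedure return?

pivot = 10; lo=0, mid=0, hi=7
a[mid]=5<10: swap a[0],a[0]; lo=1,mid=1 → 5 9 14 11 10 15 12 16
a[mid]=9<10: swap a[1],a[1]; lo=2,mid=2 → 5 9 14 11 10 15 12 16
a[mid]=14>10: swap a[2],a[7]; hi=6 → 5 9 16 11 10 15 12 14
a[mid]=16>10: swap a[2],a[6]; hi=5 → 5 9 12 11 10 15 16 14
a[mid]=12>10: swap a[2],a[5]; hi=4 → 5 9 15 11 10 12 16 14
a[mid]=15>10: swap a[2],a[4]; hi=3 → 5 9 10 11 15 12 16 14
a[mid]=10=10: mid=3
a[mid]=11>10: swap a[3],a[3]; hi=2 → 5 9 10 11 15 12 16 14
end: lo=2, hi=2; a = 5 9 10 11 15 12 16 14

(2, 2)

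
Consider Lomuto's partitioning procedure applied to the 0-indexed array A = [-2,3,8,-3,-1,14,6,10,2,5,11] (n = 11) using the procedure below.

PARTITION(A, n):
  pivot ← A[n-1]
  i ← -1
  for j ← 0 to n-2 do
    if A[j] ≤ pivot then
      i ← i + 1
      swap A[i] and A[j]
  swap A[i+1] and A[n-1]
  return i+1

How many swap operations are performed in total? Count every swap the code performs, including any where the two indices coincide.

10

pivot = A[10] = 11; i = -1
j=0: A[0]=-2 ≤ 11 → i=0, swap A[0],A[0] (no change) → [-2,3,8,-3,-1,14,6,10,2,5,11]
j=1: A[1]=3 ≤ 11 → i=1, swap A[1],A[1] (no change) → [-2,3,8,-3,-1,14,6,10,2,5,11]
j=2: A[2]=8 ≤ 11 → i=2, swap A[2],A[2] (no change) → [-2,3,8,-3,-1,14,6,10,2,5,11]
j=3: A[3]=-3 ≤ 11 → i=3, swap A[3],A[3] (no change) → [-2,3,8,-3,-1,14,6,10,2,5,11]
j=4: A[4]=-1 ≤ 11 → i=4, swap A[4],A[4] (no change) → [-2,3,8,-3,-1,14,6,10,2,5,11]
j=5: A[5]=14 > 11 → no swap
j=6: A[6]=6 ≤ 11 → i=5, swap A[5],A[6] → [-2,3,8,-3,-1,6,14,10,2,5,11]
j=7: A[7]=10 ≤ 11 → i=6, swap A[6],A[7] → [-2,3,8,-3,-1,6,10,14,2,5,11]
j=8: A[8]=2 ≤ 11 → i=7, swap A[7],A[8] → [-2,3,8,-3,-1,6,10,2,14,5,11]
j=9: A[9]=5 ≤ 11 → i=8, swap A[8],A[9] → [-2,3,8,-3,-1,6,10,2,5,14,11]
final swap A[9],A[10] → [-2,3,8,-3,-1,6,10,2,5,11,14]; return 9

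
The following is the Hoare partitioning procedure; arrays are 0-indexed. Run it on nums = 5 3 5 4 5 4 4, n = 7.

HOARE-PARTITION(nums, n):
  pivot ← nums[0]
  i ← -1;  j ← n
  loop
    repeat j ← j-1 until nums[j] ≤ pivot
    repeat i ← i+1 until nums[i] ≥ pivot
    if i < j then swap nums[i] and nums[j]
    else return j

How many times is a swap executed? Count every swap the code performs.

2

pivot = nums[0] = 5; i = -1, j = 7
j→6 (nums[6]=4≤5), i→0 (nums[0]=5≥5); i<j, swap → 4 3 5 4 5 4 5
j→5 (nums[5]=4≤5), i→2 (nums[2]=5≥5); i<j, swap → 4 3 4 4 5 5 5
j→4, i→4; i≥j, return j=4. nums = 4 3 4 4 5 5 5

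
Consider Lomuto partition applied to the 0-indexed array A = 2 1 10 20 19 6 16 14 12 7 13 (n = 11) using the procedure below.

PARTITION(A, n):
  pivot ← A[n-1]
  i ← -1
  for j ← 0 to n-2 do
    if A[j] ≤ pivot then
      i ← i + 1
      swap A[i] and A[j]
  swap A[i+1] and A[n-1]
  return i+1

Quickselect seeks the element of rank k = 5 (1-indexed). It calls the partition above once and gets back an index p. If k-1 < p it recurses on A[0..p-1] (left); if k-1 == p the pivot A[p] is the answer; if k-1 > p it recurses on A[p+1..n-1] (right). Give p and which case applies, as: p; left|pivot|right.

pivot = A[10] = 13; i = -1
j=0: A[0]=2 ≤ 13 → i=0, swap A[0],A[0] (no change) → 2 1 10 20 19 6 16 14 12 7 13
j=1: A[1]=1 ≤ 13 → i=1, swap A[1],A[1] (no change) → 2 1 10 20 19 6 16 14 12 7 13
j=2: A[2]=10 ≤ 13 → i=2, swap A[2],A[2] (no change) → 2 1 10 20 19 6 16 14 12 7 13
j=3: A[3]=20 > 13 → no swap
j=4: A[4]=19 > 13 → no swap
j=5: A[5]=6 ≤ 13 → i=3, swap A[3],A[5] → 2 1 10 6 19 20 16 14 12 7 13
j=6: A[6]=16 > 13 → no swap
j=7: A[7]=14 > 13 → no swap
j=8: A[8]=12 ≤ 13 → i=4, swap A[4],A[8] → 2 1 10 6 12 20 16 14 19 7 13
j=9: A[9]=7 ≤ 13 → i=5, swap A[5],A[9] → 2 1 10 6 12 7 16 14 19 20 13
final swap A[6],A[10] → 2 1 10 6 12 7 13 14 19 20 16; return 6
p = 6; k-1 = 4 < 6 ⇒ left

6; left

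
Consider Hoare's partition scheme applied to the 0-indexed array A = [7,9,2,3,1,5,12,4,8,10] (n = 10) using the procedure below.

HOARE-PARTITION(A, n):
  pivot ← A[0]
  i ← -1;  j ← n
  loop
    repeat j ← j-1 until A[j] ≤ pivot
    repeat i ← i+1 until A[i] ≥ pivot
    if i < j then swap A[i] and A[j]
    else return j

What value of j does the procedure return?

4

pivot = A[0] = 7; i = -1, j = 10
j→7 (A[7]=4≤7), i→0 (A[0]=7≥7); i<j, swap → [4,9,2,3,1,5,12,7,8,10]
j→5 (A[5]=5≤7), i→1 (A[1]=9≥7); i<j, swap → [4,5,2,3,1,9,12,7,8,10]
j→4, i→5; i≥j, return j=4. A = [4,5,2,3,1,9,12,7,8,10]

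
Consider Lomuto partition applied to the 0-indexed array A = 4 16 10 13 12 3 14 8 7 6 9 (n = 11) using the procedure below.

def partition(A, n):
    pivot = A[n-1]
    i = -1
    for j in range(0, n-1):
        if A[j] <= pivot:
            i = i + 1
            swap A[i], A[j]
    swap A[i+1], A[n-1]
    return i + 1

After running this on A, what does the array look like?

4 3 8 7 6 9 14 10 13 12 16

pivot=9, i=-1
j=0: 4≤9, i=0, swap(0,0) ⇒ 4 16 10 13 12 3 14 8 7 6 9
j=1: 16>9, skip
j=2: 10>9, skip
j=3: 13>9, skip
j=4: 12>9, skip
j=5: 3≤9, i=1, swap(1,5) ⇒ 4 3 10 13 12 16 14 8 7 6 9
j=6: 14>9, skip
j=7: 8≤9, i=2, swap(2,7) ⇒ 4 3 8 13 12 16 14 10 7 6 9
j=8: 7≤9, i=3, swap(3,8) ⇒ 4 3 8 7 12 16 14 10 13 6 9
j=9: 6≤9, i=4, swap(4,9) ⇒ 4 3 8 7 6 16 14 10 13 12 9
swap(5,10) ⇒ 4 3 8 7 6 9 14 10 13 12 16; return 5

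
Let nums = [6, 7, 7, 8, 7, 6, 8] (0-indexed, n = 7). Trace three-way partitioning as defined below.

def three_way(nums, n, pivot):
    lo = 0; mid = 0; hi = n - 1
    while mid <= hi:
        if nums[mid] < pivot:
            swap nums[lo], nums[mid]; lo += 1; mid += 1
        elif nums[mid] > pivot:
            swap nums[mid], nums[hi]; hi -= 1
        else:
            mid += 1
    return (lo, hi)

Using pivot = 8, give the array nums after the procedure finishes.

pivot = 8; lo=0, mid=0, hi=6
nums[mid]=6<8: swap nums[0],nums[0]; lo=1,mid=1 → [6, 7, 7, 8, 7, 6, 8]
nums[mid]=7<8: swap nums[1],nums[1]; lo=2,mid=2 → [6, 7, 7, 8, 7, 6, 8]
nums[mid]=7<8: swap nums[2],nums[2]; lo=3,mid=3 → [6, 7, 7, 8, 7, 6, 8]
nums[mid]=8=8: mid=4
nums[mid]=7<8: swap nums[3],nums[4]; lo=4,mid=5 → [6, 7, 7, 7, 8, 6, 8]
nums[mid]=6<8: swap nums[4],nums[5]; lo=5,mid=6 → [6, 7, 7, 7, 6, 8, 8]
nums[mid]=8=8: mid=7
end: lo=5, hi=6; nums = [6, 7, 7, 7, 6, 8, 8]

[6, 7, 7, 7, 6, 8, 8]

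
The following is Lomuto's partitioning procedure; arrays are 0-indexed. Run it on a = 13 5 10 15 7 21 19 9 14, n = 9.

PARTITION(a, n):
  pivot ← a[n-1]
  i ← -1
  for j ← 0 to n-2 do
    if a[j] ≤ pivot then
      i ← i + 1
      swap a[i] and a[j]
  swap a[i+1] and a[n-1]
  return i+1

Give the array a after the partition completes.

13 5 10 7 9 14 19 15 21

pivot=14, i=-1
j=0: 13≤14, i=0, swap(0,0) ⇒ 13 5 10 15 7 21 19 9 14
j=1: 5≤14, i=1, swap(1,1) ⇒ 13 5 10 15 7 21 19 9 14
j=2: 10≤14, i=2, swap(2,2) ⇒ 13 5 10 15 7 21 19 9 14
j=3: 15>14, skip
j=4: 7≤14, i=3, swap(3,4) ⇒ 13 5 10 7 15 21 19 9 14
j=5: 21>14, skip
j=6: 19>14, skip
j=7: 9≤14, i=4, swap(4,7) ⇒ 13 5 10 7 9 21 19 15 14
swap(5,8) ⇒ 13 5 10 7 9 14 19 15 21; return 5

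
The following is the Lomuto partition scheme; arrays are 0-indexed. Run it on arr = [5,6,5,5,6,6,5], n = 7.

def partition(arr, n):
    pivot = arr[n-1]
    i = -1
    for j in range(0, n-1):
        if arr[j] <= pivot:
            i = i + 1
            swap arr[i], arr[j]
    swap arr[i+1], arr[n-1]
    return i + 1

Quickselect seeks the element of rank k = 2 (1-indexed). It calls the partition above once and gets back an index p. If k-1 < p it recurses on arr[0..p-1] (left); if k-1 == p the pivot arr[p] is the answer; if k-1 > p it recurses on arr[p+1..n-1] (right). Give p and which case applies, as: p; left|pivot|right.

pivot = arr[6] = 5; i = -1
j=0: arr[0]=5 ≤ 5 → i=0, swap arr[0],arr[0] (no change) → [5,6,5,5,6,6,5]
j=1: arr[1]=6 > 5 → no swap
j=2: arr[2]=5 ≤ 5 → i=1, swap arr[1],arr[2] → [5,5,6,5,6,6,5]
j=3: arr[3]=5 ≤ 5 → i=2, swap arr[2],arr[3] → [5,5,5,6,6,6,5]
j=4: arr[4]=6 > 5 → no swap
j=5: arr[5]=6 > 5 → no swap
final swap arr[3],arr[6] → [5,5,5,5,6,6,6]; return 3
p = 3; k-1 = 1 < 3 ⇒ left

3; left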